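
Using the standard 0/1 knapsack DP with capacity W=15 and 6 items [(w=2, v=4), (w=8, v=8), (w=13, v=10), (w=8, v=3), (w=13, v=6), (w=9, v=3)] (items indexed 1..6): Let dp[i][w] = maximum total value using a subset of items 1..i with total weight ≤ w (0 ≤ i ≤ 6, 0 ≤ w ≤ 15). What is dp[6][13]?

12

i\w   0   1   2   3   4   5   6   7   8   9  10  11  12  13  14  15
  0   0   0   0   0   0   0   0   0   0   0   0   0   0   0   0   0
  1   0   0   4   4   4   4   4   4   4   4   4   4   4   4   4   4
  2   0   0   4   4   4   4   4   4   8   8  12  12  12  12  12  12
  3   0   0   4   4   4   4   4   4   8   8  12  12  12  12  12  14
  4   0   0   4   4   4   4   4   4   8   8  12  12  12  12  12  14
  5   0   0   4   4   4   4   4   4   8   8  12  12  12  12  12  14
  6   0   0   4   4   4   4   4   4   8   8  12  12  12  12  12  14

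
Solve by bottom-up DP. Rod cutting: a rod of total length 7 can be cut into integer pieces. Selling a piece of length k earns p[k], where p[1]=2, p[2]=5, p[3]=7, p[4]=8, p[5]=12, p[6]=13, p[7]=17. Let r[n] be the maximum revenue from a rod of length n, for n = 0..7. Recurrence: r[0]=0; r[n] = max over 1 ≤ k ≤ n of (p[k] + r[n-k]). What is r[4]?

   n    0    1    2    3    4    5    6    7
r[n]    0    2    5    7   10   12   15   17

10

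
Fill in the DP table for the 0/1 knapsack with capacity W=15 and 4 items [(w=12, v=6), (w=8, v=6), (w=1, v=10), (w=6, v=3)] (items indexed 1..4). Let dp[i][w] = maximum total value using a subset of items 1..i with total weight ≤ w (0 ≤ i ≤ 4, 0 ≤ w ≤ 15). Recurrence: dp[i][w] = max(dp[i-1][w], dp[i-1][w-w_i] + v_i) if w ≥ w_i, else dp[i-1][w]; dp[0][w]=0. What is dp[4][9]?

16

i\w   0   1   2   3   4   5   6   7   8   9  10  11  12  13  14  15
  0   0   0   0   0   0   0   0   0   0   0   0   0   0   0   0   0
  1   0   0   0   0   0   0   0   0   0   0   0   0   6   6   6   6
  2   0   0   0   0   0   0   0   0   6   6   6   6   6   6   6   6
  3   0  10  10  10  10  10  10  10  10  16  16  16  16  16  16  16
  4   0  10  10  10  10  10  10  13  13  16  16  16  16  16  16  19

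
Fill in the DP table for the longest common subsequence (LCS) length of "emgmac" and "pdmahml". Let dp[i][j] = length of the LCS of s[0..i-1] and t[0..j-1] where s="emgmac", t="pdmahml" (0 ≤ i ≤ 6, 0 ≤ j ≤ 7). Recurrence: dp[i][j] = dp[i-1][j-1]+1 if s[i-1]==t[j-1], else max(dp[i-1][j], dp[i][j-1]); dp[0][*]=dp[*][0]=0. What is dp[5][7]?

2

   ''  p  d  m  a  h  m  l
''  0  0  0  0  0  0  0  0
 e  0  0  0  0  0  0  0  0
 m  0  0  0  1  1  1  1  1
 g  0  0  0  1  1  1  1  1
 m  0  0  0  1  1  1  2  2
 a  0  0  0  1  2  2  2  2
 c  0  0  0  1  2  2  2  2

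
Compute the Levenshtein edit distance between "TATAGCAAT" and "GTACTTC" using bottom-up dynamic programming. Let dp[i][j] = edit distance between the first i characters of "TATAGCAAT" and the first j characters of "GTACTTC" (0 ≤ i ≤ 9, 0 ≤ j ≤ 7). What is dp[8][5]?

5

   ''  G  T  A  C  T  T  C
''  0  1  2  3  4  5  6  7
 T  1  1  1  2  3  4  5  6
 A  2  2  2  1  2  3  4  5
 T  3  3  2  2  2  2  3  4
 A  4  4  3  2  3  3  3  4
 G  5  4  4  3  3  4  4  4
 C  6  5  5  4  3  4  5  4
 A  7  6  6  5  4  4  5  5
 A  8  7  7  6  5  5  5  6
 T  9  8  7  7  6  5  5  6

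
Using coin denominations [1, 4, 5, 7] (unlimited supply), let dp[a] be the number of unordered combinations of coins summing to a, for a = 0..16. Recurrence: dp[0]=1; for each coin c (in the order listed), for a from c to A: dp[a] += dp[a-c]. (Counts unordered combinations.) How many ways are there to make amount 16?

17

after  coin     0     1     2     3     4     5     6     7     8     9    10    11    12    13    14    15    16
          1     1     1     1     1     1     1     1     1     1     1     1     1     1     1     1     1     1
          4     1     1     1     1     2     2     2     2     3     3     3     3     4     4     4     4     5
          5     1     1     1     1     2     3     3     3     4     5     6     6     7     8     9    10    11
          7     1     1     1     1     2     3     3     4     5     6     7     8    10    11    13    15    17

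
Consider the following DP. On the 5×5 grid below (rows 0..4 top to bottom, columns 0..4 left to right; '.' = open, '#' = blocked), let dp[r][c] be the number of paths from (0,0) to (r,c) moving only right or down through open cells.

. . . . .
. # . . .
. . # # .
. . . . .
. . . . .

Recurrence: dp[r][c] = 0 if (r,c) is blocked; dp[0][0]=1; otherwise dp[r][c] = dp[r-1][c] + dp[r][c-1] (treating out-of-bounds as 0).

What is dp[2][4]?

r\c   0   1   2   3   4
  0   1   1   1   1   1
  1   1   0   1   2   3
  2   1   1   0   0   3
  3   1   2   2   2   5
  4   1   3   5   7  12

3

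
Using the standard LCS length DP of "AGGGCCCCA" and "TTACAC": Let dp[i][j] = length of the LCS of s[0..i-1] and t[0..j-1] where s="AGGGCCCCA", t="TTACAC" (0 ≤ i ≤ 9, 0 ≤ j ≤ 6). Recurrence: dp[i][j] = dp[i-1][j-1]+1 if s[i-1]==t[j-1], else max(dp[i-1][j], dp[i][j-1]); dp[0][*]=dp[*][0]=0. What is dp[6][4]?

   ''  T  T  A  C  A  C
''  0  0  0  0  0  0  0
 A  0  0  0  1  1  1  1
 G  0  0  0  1  1  1  1
 G  0  0  0  1  1  1  1
 G  0  0  0  1  1  1  1
 C  0  0  0  1  2  2  2
 C  0  0  0  1  2  2  3
 C  0  0  0  1  2  2  3
 C  0  0  0  1  2  2  3
 A  0  0  0  1  2  3  3

2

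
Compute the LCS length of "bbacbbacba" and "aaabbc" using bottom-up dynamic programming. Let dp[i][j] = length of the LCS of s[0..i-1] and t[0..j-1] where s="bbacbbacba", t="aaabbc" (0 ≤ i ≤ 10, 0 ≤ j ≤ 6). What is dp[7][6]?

   ''  a  a  a  b  b  c
''  0  0  0  0  0  0  0
 b  0  0  0  0  1  1  1
 b  0  0  0  0  1  2  2
 a  0  1  1  1  1  2  2
 c  0  1  1  1  1  2  3
 b  0  1  1  1  2  2  3
 b  0  1  1  1  2  3  3
 a  0  1  2  2  2  3  3
 c  0  1  2  2  2  3  4
 b  0  1  2  2  3  3  4
 a  0  1  2  3  3  3  4

3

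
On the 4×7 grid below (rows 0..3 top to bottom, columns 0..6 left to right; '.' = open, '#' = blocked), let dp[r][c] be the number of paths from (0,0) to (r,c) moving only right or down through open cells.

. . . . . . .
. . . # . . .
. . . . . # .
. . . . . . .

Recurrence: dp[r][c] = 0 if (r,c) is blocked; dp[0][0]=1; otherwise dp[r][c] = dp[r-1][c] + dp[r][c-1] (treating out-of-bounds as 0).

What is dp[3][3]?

r\c   0   1   2   3   4   5   6
  0   1   1   1   1   1   1   1
  1   1   2   3   0   1   2   3
  2   1   3   6   6   7   0   3
  3   1   4  10  16  23  23  26

16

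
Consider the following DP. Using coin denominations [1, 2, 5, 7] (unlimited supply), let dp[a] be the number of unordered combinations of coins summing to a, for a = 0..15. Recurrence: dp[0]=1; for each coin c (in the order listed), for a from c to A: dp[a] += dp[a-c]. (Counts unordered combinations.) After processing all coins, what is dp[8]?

8

after  coin     0     1     2     3     4     5     6     7     8     9    10    11    12    13    14    15
          1     1     1     1     1     1     1     1     1     1     1     1     1     1     1     1     1
          2     1     1     2     2     3     3     4     4     5     5     6     6     7     7     8     8
          5     1     1     2     2     3     4     5     6     7     8    10    11    13    14    16    18
          7     1     1     2     2     3     4     5     7     8    10    12    14    17    19    23    26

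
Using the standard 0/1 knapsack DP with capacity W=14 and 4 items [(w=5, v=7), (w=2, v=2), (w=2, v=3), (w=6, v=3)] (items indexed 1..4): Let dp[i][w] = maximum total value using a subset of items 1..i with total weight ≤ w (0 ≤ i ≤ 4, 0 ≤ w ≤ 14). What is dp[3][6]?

i\w   0   1   2   3   4   5   6   7   8   9  10  11  12  13  14
  0   0   0   0   0   0   0   0   0   0   0   0   0   0   0   0
  1   0   0   0   0   0   7   7   7   7   7   7   7   7   7   7
  2   0   0   2   2   2   7   7   9   9   9   9   9   9   9   9
  3   0   0   3   3   5   7   7  10  10  12  12  12  12  12  12
  4   0   0   3   3   5   7   7  10  10  12  12  12  12  13  13

7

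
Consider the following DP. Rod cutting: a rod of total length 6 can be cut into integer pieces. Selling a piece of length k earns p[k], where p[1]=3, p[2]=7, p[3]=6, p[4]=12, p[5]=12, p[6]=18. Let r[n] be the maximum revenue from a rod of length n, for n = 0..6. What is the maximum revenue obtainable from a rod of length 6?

   n    0    1    2    3    4    5    6
r[n]    0    3    7   10   14   17   21

21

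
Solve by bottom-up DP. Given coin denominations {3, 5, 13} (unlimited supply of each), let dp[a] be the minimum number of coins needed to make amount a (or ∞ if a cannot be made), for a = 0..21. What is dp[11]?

3

 a  0  1  2  3  4  5  6  7  8  9 10 11 12 13 14 15 16 17 18 19 20 21
dp  0  -  -  1  -  1  2  -  2  3  2  3  4  1  4  3  2  5  2  3  4  3
(- denotes ∞ / unreachable)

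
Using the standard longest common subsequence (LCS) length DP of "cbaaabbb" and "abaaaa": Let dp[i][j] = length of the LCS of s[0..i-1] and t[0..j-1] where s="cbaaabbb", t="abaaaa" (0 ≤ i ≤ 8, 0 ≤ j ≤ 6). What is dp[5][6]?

4

   ''  a  b  a  a  a  a
''  0  0  0  0  0  0  0
 c  0  0  0  0  0  0  0
 b  0  0  1  1  1  1  1
 a  0  1  1  2  2  2  2
 a  0  1  1  2  3  3  3
 a  0  1  1  2  3  4  4
 b  0  1  2  2  3  4  4
 b  0  1  2  2  3  4  4
 b  0  1  2  2  3  4  4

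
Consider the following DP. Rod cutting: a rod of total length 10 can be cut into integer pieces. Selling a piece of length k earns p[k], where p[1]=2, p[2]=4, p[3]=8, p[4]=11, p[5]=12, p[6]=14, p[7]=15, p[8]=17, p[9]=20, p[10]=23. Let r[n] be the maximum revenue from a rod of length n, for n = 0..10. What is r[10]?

   n    0    1    2    3    4    5    6    7    8    9   10
r[n]    0    2    4    8   11   13   16   19   22   24   27

27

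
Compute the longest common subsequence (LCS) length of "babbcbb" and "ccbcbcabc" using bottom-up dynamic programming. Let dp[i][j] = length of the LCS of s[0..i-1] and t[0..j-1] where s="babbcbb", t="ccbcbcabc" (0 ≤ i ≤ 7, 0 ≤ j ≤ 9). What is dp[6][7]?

   ''  c  c  b  c  b  c  a  b  c
''  0  0  0  0  0  0  0  0  0  0
 b  0  0  0  1  1  1  1  1  1  1
 a  0  0  0  1  1  1  1  2  2  2
 b  0  0  0  1  1  2  2  2  3  3
 b  0  0  0  1  1  2  2  2  3  3
 c  0  1  1  1  2  2  3  3  3  4
 b  0  1  1  2  2  3  3  3  4  4
 b  0  1  1  2  2  3  3  3  4  4

3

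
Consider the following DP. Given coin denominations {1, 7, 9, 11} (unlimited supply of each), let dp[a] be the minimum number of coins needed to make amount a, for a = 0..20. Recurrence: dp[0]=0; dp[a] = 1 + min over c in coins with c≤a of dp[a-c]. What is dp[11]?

1

 a  0  1  2  3  4  5  6  7  8  9 10 11 12 13 14 15 16 17 18 19 20
dp  0  1  2  3  4  5  6  1  2  1  2  1  2  3  2  3  2  3  2  3  2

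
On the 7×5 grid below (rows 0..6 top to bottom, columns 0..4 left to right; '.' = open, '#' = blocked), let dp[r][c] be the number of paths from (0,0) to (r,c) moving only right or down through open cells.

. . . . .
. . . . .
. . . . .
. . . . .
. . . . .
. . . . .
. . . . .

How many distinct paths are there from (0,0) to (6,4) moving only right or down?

210

r\c   0   1   2   3   4
  0   1   1   1   1   1
  1   1   2   3   4   5
  2   1   3   6  10  15
  3   1   4  10  20  35
  4   1   5  15  35  70
  5   1   6  21  56 126
  6   1   7  28  84 210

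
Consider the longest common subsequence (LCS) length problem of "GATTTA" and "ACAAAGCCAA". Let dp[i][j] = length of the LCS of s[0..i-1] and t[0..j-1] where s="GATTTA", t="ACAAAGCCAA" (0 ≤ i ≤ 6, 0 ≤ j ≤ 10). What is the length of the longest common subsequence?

   ''  A  C  A  A  A  G  C  C  A  A
''  0  0  0  0  0  0  0  0  0  0  0
 G  0  0  0  0  0  0  1  1  1  1  1
 A  0  1  1  1  1  1  1  1  1  2  2
 T  0  1  1  1  1  1  1  1  1  2  2
 T  0  1  1  1  1  1  1  1  1  2  2
 T  0  1  1  1  1  1  1  1  1  2  2
 A  0  1  1  2  2  2  2  2  2  2  3

3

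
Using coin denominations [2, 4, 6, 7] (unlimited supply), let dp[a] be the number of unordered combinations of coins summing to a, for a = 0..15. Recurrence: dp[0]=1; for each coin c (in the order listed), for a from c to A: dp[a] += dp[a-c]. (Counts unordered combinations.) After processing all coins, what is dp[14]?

9

after  coin     0     1     2     3     4     5     6     7     8     9    10    11    12    13    14    15
          2     1     0     1     0     1     0     1     0     1     0     1     0     1     0     1     0
          4     1     0     1     0     2     0     2     0     3     0     3     0     4     0     4     0
          6     1     0     1     0     2     0     3     0     4     0     5     0     7     0     8     0
          7     1     0     1     0     2     0     3     1     4     1     5     2     7     3     9     4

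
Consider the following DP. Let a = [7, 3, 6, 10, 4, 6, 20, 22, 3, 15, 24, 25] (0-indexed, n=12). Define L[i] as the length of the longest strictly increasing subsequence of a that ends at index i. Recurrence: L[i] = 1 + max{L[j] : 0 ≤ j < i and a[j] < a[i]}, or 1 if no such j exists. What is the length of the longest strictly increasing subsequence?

7

   i    0    1    2    3    4    5    6    7    8    9   10   11
a[i]    7    3    6   10    4    6   20   22    3   15   24   25
L[i]    1    1    2    3    2    3    4    5    1    4    6    7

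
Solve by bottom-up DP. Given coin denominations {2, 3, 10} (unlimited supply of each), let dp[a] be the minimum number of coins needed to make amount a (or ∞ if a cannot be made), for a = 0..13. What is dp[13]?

 a  0  1  2  3  4  5  6  7  8  9 10 11 12 13
dp  0  -  1  1  2  2  2  3  3  3  1  4  2  2
(- denotes ∞ / unreachable)

2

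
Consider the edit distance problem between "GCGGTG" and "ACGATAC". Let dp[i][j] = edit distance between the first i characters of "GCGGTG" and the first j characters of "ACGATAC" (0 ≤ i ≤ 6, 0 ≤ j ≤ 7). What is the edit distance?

4

   ''  A  C  G  A  T  A  C
''  0  1  2  3  4  5  6  7
 G  1  1  2  2  3  4  5  6
 C  2  2  1  2  3  4  5  5
 G  3  3  2  1  2  3  4  5
 G  4  4  3  2  2  3  4  5
 T  5  5  4  3  3  2  3  4
 G  6  6  5  4  4  3  3  4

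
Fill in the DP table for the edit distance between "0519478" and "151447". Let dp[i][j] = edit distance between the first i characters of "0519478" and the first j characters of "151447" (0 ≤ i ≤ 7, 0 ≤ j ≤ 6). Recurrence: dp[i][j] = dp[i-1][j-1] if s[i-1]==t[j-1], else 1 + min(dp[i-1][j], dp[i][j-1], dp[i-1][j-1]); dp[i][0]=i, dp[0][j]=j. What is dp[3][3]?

1

   ''  1  5  1  4  4  7
''  0  1  2  3  4  5  6
 0  1  1  2  3  4  5  6
 5  2  2  1  2  3  4  5
 1  3  2  2  1  2  3  4
 9  4  3  3  2  2  3  4
 4  5  4  4  3  2  2  3
 7  6  5  5  4  3  3  2
 8  7  6  6  5  4  4  3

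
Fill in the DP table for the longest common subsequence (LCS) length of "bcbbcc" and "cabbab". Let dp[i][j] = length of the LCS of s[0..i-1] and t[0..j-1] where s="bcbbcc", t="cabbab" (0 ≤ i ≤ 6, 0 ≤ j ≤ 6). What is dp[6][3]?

2

   ''  c  a  b  b  a  b
''  0  0  0  0  0  0  0
 b  0  0  0  1  1  1  1
 c  0  1  1  1  1  1  1
 b  0  1  1  2  2  2  2
 b  0  1  1  2  3  3  3
 c  0  1  1  2  3  3  3
 c  0  1  1  2  3  3  3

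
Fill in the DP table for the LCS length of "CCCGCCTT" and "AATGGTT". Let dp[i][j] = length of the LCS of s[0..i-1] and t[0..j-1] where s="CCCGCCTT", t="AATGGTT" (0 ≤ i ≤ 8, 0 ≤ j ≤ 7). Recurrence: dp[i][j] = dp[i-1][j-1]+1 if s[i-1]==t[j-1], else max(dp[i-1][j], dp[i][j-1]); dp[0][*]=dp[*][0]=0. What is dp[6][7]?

1

   ''  A  A  T  G  G  T  T
''  0  0  0  0  0  0  0  0
 C  0  0  0  0  0  0  0  0
 C  0  0  0  0  0  0  0  0
 C  0  0  0  0  0  0  0  0
 G  0  0  0  0  1  1  1  1
 C  0  0  0  0  1  1  1  1
 C  0  0  0  0  1  1  1  1
 T  0  0  0  1  1  1  2  2
 T  0  0  0  1  1  1  2  3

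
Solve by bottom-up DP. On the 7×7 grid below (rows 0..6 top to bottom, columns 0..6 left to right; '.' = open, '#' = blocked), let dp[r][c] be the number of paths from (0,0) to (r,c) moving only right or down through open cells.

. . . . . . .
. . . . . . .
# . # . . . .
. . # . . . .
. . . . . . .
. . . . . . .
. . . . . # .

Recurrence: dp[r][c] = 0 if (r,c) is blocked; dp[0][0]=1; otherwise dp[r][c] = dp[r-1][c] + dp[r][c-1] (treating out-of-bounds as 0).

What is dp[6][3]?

16

r\c   0   1   2   3   4   5   6
  0   1   1   1   1   1   1   1
  1   1   2   3   4   5   6   7
  2   0   2   0   4   9  15  22
  3   0   2   0   4  13  28  50
  4   0   2   2   6  19  47  97
  5   0   2   4  10  29  76 173
  6   0   2   6  16  45   0 173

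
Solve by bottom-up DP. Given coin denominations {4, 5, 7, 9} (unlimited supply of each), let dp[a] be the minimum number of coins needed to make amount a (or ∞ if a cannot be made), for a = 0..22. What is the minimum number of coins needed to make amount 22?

3

 a  0  1  2  3  4  5  6  7  8  9 10 11 12 13 14 15 16 17 18 19 20 21 22
dp  0  -  -  -  1  1  -  1  2  1  2  2  2  2  2  3  2  3  2  3  3  3  3
(- denotes ∞ / unreachable)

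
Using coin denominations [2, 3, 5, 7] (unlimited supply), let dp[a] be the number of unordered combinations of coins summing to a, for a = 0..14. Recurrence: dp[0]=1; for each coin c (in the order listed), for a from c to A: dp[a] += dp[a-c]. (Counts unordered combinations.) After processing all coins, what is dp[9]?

after  coin     0     1     2     3     4     5     6     7     8     9    10    11    12    13    14
          2     1     0     1     0     1     0     1     0     1     0     1     0     1     0     1
          3     1     0     1     1     1     1     2     1     2     2     2     2     3     2     3
          5     1     0     1     1     1     2     2     2     3     3     4     4     5     5     6
          7     1     0     1     1     1     2     2     3     3     4     5     5     7     7     9

4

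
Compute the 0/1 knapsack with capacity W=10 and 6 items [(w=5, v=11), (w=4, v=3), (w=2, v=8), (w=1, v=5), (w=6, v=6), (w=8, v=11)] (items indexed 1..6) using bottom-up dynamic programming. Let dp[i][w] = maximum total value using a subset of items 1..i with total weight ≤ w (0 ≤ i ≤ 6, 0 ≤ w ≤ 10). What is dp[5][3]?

i\w   0   1   2   3   4   5   6   7   8   9  10
  0   0   0   0   0   0   0   0   0   0   0   0
  1   0   0   0   0   0  11  11  11  11  11  11
  2   0   0   0   0   3  11  11  11  11  14  14
  3   0   0   8   8   8  11  11  19  19  19  19
  4   0   5   8  13  13  13  16  19  24  24  24
  5   0   5   8  13  13  13  16  19  24  24  24
  6   0   5   8  13  13  13  16  19  24  24  24

13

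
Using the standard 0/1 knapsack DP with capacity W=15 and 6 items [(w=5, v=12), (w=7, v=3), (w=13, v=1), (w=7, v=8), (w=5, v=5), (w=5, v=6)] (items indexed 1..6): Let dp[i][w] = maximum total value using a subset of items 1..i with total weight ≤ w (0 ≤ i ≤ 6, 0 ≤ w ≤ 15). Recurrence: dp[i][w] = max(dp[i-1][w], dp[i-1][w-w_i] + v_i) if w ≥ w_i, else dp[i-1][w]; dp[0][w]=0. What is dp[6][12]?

i\w   0   1   2   3   4   5   6   7   8   9  10  11  12  13  14  15
  0   0   0   0   0   0   0   0   0   0   0   0   0   0   0   0   0
  1   0   0   0   0   0  12  12  12  12  12  12  12  12  12  12  12
  2   0   0   0   0   0  12  12  12  12  12  12  12  15  15  15  15
  3   0   0   0   0   0  12  12  12  12  12  12  12  15  15  15  15
  4   0   0   0   0   0  12  12  12  12  12  12  12  20  20  20  20
  5   0   0   0   0   0  12  12  12  12  12  17  17  20  20  20  20
  6   0   0   0   0   0  12  12  12  12  12  18  18  20  20  20  23

20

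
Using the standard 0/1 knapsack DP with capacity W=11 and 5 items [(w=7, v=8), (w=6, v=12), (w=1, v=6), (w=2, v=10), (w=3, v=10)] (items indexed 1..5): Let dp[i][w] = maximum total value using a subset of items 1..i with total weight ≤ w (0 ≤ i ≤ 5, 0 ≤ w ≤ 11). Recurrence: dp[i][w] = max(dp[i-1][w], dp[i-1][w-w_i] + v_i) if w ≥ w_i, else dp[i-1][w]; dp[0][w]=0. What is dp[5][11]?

i\w   0   1   2   3   4   5   6   7   8   9  10  11
  0   0   0   0   0   0   0   0   0   0   0   0   0
  1   0   0   0   0   0   0   0   8   8   8   8   8
  2   0   0   0   0   0   0  12  12  12  12  12  12
  3   0   6   6   6   6   6  12  18  18  18  18  18
  4   0   6  10  16  16  16  16  18  22  28  28  28
  5   0   6  10  16  16  20  26  26  26  28  28  32

32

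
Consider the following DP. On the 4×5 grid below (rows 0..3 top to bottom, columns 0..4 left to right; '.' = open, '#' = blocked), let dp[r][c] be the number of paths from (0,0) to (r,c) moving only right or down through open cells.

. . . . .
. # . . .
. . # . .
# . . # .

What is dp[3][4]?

r\c   0   1   2   3   4
  0   1   1   1   1   1
  1   1   0   1   2   3
  2   1   1   0   2   5
  3   0   1   1   0   5

5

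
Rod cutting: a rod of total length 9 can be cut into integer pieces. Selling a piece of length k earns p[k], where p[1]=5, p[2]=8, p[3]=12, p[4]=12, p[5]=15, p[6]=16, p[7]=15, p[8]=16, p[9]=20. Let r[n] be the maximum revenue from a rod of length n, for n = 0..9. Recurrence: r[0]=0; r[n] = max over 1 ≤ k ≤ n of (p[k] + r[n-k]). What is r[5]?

25

   n    0    1    2    3    4    5    6    7    8    9
r[n]    0    5   10   15   20   25   30   35   40   45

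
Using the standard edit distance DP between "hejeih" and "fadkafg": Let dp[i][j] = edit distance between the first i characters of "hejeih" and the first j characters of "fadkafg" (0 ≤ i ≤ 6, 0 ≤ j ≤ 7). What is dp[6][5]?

6

   ''  f  a  d  k  a  f  g
''  0  1  2  3  4  5  6  7
 h  1  1  2  3  4  5  6  7
 e  2  2  2  3  4  5  6  7
 j  3  3  3  3  4  5  6  7
 e  4  4  4  4  4  5  6  7
 i  5  5  5  5  5  5  6  7
 h  6  6  6  6  6  6  6  7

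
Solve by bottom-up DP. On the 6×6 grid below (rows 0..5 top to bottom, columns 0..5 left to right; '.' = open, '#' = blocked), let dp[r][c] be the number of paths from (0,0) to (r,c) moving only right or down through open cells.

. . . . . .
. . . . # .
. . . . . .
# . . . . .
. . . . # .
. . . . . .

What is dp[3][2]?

9

r\c   0   1   2   3   4   5
  0   1   1   1   1   1   1
  1   1   2   3   4   0   1
  2   1   3   6  10  10  11
  3   0   3   9  19  29  40
  4   0   3  12  31   0  40
  5   0   3  15  46  46  86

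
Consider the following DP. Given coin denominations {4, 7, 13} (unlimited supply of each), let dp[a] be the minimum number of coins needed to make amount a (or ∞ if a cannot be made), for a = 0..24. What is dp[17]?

 a  0  1  2  3  4  5  6  7  8  9 10 11 12 13 14 15 16 17 18 19 20 21 22 23 24
dp  0  -  -  -  1  -  -  1  2  -  -  2  3  1  2  3  4  2  3  4  2  3  4  5  3
(- denotes ∞ / unreachable)

2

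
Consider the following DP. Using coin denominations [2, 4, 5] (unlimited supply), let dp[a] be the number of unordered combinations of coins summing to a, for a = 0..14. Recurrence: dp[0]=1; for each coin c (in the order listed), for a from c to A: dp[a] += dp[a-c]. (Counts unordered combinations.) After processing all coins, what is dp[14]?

6

after  coin     0     1     2     3     4     5     6     7     8     9    10    11    12    13    14
          2     1     0     1     0     1     0     1     0     1     0     1     0     1     0     1
          4     1     0     1     0     2     0     2     0     3     0     3     0     4     0     4
          5     1     0     1     0     2     1     2     1     3     2     4     2     5     3     6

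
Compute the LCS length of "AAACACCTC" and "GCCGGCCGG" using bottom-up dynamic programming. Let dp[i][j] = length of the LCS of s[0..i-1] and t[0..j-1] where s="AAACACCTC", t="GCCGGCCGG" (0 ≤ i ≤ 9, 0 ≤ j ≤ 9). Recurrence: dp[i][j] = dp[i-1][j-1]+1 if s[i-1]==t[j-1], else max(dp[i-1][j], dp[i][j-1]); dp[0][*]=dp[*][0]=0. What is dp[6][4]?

2

   ''  G  C  C  G  G  C  C  G  G
''  0  0  0  0  0  0  0  0  0  0
 A  0  0  0  0  0  0  0  0  0  0
 A  0  0  0  0  0  0  0  0  0  0
 A  0  0  0  0  0  0  0  0  0  0
 C  0  0  1  1  1  1  1  1  1  1
 A  0  0  1  1  1  1  1  1  1  1
 C  0  0  1  2  2  2  2  2  2  2
 C  0  0  1  2  2  2  3  3  3  3
 T  0  0  1  2  2  2  3  3  3  3
 C  0  0  1  2  2  2  3  4  4  4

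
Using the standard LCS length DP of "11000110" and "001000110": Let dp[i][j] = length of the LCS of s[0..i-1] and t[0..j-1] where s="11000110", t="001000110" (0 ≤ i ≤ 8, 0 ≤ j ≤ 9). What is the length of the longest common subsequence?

   ''  0  0  1  0  0  0  1  1  0
''  0  0  0  0  0  0  0  0  0  0
 1  0  0  0  1  1  1  1  1  1  1
 1  0  0  0  1  1  1  1  2  2  2
 0  0  1  1  1  2  2  2  2  2  3
 0  0  1  2  2  2  3  3  3  3  3
 0  0  1  2  2  3  3  4  4  4  4
 1  0  1  2  3  3  3  4  5  5  5
 1  0  1  2  3  3  3  4  5  6  6
 0  0  1  2  3  4  4  4  5  6  7

7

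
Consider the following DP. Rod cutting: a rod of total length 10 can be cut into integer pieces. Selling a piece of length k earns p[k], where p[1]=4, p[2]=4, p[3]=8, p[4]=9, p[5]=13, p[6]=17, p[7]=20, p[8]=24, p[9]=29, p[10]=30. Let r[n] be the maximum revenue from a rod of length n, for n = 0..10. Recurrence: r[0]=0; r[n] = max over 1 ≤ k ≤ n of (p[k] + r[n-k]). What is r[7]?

   n    0    1    2    3    4    5    6    7    8    9   10
r[n]    0    4    8   12   16   20   24   28   32   36   40

28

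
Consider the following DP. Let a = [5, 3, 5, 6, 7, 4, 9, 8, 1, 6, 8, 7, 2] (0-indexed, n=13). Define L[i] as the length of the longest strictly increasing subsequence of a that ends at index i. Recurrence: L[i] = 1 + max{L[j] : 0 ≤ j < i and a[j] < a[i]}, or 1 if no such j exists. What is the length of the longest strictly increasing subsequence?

5

   i    0    1    2    3    4    5    6    7    8    9   10   11   12
a[i]    5    3    5    6    7    4    9    8    1    6    8    7    2
L[i]    1    1    2    3    4    2    5    5    1    3    5    4    2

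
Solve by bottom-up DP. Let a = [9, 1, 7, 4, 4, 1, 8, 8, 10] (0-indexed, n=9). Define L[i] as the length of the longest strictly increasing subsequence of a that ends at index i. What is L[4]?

2

   i    0    1    2    3    4    5    6    7    8
a[i]    9    1    7    4    4    1    8    8   10
L[i]    1    1    2    2    2    1    3    3    4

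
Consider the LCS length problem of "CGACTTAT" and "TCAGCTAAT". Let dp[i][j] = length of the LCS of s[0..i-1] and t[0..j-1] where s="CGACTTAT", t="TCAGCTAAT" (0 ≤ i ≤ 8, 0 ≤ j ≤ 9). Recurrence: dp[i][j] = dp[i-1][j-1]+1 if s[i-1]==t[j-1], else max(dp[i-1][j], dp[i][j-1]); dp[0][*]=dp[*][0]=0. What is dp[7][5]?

3

   ''  T  C  A  G  C  T  A  A  T
''  0  0  0  0  0  0  0  0  0  0
 C  0  0  1  1  1  1  1  1  1  1
 G  0  0  1  1  2  2  2  2  2  2
 A  0  0  1  2  2  2  2  3  3  3
 C  0  0  1  2  2  3  3  3  3  3
 T  0  1  1  2  2  3  4  4  4  4
 T  0  1  1  2  2  3  4  4  4  5
 A  0  1  1  2  2  3  4  5  5  5
 T  0  1  1  2  2  3  4  5  5  6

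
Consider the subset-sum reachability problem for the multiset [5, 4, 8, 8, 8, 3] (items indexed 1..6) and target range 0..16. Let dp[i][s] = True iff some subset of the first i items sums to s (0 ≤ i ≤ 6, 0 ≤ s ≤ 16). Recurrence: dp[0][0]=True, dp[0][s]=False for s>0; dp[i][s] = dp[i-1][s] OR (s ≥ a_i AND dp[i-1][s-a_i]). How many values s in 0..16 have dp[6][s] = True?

i\s   0   1   2   3   4   5   6   7   8   9  10  11  12  13  14  15  16
  0   T   F   F   F   F   F   F   F   F   F   F   F   F   F   F   F   F
  1   T   F   F   F   F   T   F   F   F   F   F   F   F   F   F   F   F
  2   T   F   F   F   T   T   F   F   F   T   F   F   F   F   F   F   F
  3   T   F   F   F   T   T   F   F   T   T   F   F   T   T   F   F   F
  4   T   F   F   F   T   T   F   F   T   T   F   F   T   T   F   F   T
  5   T   F   F   F   T   T   F   F   T   T   F   F   T   T   F   F   T
  6   T   F   F   T   T   T   F   T   T   T   F   T   T   T   F   T   T

12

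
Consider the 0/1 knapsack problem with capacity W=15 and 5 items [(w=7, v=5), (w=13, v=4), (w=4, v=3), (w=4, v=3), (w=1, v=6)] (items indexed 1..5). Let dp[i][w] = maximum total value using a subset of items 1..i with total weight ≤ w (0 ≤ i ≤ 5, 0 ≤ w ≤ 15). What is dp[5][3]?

i\w   0   1   2   3   4   5   6   7   8   9  10  11  12  13  14  15
  0   0   0   0   0   0   0   0   0   0   0   0   0   0   0   0   0
  1   0   0   0   0   0   0   0   5   5   5   5   5   5   5   5   5
  2   0   0   0   0   0   0   0   5   5   5   5   5   5   5   5   5
  3   0   0   0   0   3   3   3   5   5   5   5   8   8   8   8   8
  4   0   0   0   0   3   3   3   5   6   6   6   8   8   8   8  11
  5   0   6   6   6   6   9   9   9  11  12  12  12  14  14  14  14

6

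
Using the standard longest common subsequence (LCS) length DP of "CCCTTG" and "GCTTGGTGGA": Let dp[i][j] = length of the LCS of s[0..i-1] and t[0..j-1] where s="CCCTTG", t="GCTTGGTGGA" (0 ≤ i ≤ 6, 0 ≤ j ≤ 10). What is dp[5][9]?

   ''  G  C  T  T  G  G  T  G  G  A
''  0  0  0  0  0  0  0  0  0  0  0
 C  0  0  1  1  1  1  1  1  1  1  1
 C  0  0  1  1  1  1  1  1  1  1  1
 C  0  0  1  1  1  1  1  1  1  1  1
 T  0  0  1  2  2  2  2  2  2  2  2
 T  0  0  1  2  3  3  3  3  3  3  3
 G  0  1  1  2  3  4  4  4  4  4  4

3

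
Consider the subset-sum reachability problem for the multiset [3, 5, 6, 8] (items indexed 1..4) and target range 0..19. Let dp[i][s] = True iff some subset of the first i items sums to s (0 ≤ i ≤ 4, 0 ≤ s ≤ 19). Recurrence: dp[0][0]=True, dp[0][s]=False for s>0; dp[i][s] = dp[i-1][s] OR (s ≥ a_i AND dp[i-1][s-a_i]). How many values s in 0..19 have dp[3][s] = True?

8

i\s   0   1   2   3   4   5   6   7   8   9  10  11  12  13  14  15  16  17  18  19
  0   T   F   F   F   F   F   F   F   F   F   F   F   F   F   F   F   F   F   F   F
  1   T   F   F   T   F   F   F   F   F   F   F   F   F   F   F   F   F   F   F   F
  2   T   F   F   T   F   T   F   F   T   F   F   F   F   F   F   F   F   F   F   F
  3   T   F   F   T   F   T   T   F   T   T   F   T   F   F   T   F   F   F   F   F
  4   T   F   F   T   F   T   T   F   T   T   F   T   F   T   T   F   T   T   F   T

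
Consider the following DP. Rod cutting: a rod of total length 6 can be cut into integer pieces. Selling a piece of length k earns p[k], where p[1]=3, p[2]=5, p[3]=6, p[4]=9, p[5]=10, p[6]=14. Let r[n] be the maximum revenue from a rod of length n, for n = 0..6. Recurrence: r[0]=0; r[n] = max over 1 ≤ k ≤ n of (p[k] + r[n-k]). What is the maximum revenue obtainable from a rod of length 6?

18

   n    0    1    2    3    4    5    6
r[n]    0    3    6    9   12   15   18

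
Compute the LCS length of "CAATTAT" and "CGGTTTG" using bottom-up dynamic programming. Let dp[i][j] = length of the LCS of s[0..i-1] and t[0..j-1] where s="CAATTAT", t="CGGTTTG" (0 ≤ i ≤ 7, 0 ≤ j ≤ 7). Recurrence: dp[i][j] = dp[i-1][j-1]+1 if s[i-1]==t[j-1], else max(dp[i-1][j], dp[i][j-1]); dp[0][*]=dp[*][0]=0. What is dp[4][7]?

2

   ''  C  G  G  T  T  T  G
''  0  0  0  0  0  0  0  0
 C  0  1  1  1  1  1  1  1
 A  0  1  1  1  1  1  1  1
 A  0  1  1  1  1  1  1  1
 T  0  1  1  1  2  2  2  2
 T  0  1  1  1  2  3  3  3
 A  0  1  1  1  2  3  3  3
 T  0  1  1  1  2  3  4  4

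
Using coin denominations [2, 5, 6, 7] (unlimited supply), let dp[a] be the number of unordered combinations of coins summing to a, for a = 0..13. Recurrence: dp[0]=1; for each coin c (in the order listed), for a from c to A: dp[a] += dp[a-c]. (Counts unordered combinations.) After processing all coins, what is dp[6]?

after  coin     0     1     2     3     4     5     6     7     8     9    10    11    12    13
          2     1     0     1     0     1     0     1     0     1     0     1     0     1     0
          5     1     0     1     0     1     1     1     1     1     1     2     1     2     1
          6     1     0     1     0     1     1     2     1     2     1     3     2     4     2
          7     1     0     1     0     1     1     2     2     2     2     3     3     5     4

2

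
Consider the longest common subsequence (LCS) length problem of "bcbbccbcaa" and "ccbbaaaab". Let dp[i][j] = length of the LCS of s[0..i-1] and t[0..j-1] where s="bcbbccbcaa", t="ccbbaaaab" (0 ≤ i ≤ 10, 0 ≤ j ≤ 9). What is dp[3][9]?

   ''  c  c  b  b  a  a  a  a  b
''  0  0  0  0  0  0  0  0  0  0
 b  0  0  0  1  1  1  1  1  1  1
 c  0  1  1  1  1  1  1  1  1  1
 b  0  1  1  2  2  2  2  2  2  2
 b  0  1  1  2  3  3  3  3  3  3
 c  0  1  2  2  3  3  3  3  3  3
 c  0  1  2  2  3  3  3  3  3  3
 b  0  1  2  3  3  3  3  3  3  4
 c  0  1  2  3  3  3  3  3  3  4
 a  0  1  2  3  3  4  4  4  4  4
 a  0  1  2  3  3  4  5  5  5  5

2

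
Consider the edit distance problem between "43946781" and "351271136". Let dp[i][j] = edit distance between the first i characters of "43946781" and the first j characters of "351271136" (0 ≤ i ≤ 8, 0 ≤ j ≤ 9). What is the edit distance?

7

   ''  3  5  1  2  7  1  1  3  6
''  0  1  2  3  4  5  6  7  8  9
 4  1  1  2  3  4  5  6  7  8  9
 3  2  1  2  3  4  5  6  7  7  8
 9  3  2  2  3  4  5  6  7  8  8
 4  4  3  3  3  4  5  6  7  8  9
 6  5  4  4  4  4  5  6  7  8  8
 7  6  5  5  5  5  4  5  6  7  8
 8  7  6  6  6  6  5  5  6  7  8
 1  8  7  7  6  7  6  5  5  6  7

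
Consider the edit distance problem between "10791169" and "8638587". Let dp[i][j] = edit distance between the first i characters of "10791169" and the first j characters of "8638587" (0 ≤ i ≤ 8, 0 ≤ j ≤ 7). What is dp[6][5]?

6

   ''  8  6  3  8  5  8  7
''  0  1  2  3  4  5  6  7
 1  1  1  2  3  4  5  6  7
 0  2  2  2  3  4  5  6  7
 7  3  3  3  3  4  5  6  6
 9  4  4  4  4  4  5  6  7
 1  5  5  5  5  5  5  6  7
 1  6  6  6  6  6  6  6  7
 6  7  7  6  7  7  7  7  7
 9  8  8  7  7  8  8  8  8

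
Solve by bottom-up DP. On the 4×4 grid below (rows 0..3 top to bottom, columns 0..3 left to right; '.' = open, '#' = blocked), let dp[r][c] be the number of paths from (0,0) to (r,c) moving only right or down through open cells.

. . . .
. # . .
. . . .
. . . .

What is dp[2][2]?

2

r\c   0   1   2   3
  0   1   1   1   1
  1   1   0   1   2
  2   1   1   2   4
  3   1   2   4   8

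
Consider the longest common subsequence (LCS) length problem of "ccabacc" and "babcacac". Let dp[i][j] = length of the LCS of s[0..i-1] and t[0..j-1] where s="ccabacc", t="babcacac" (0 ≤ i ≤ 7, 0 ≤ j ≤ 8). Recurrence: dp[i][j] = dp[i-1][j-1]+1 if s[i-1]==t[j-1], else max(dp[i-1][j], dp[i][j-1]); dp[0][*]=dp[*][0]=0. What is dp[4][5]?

2

   ''  b  a  b  c  a  c  a  c
''  0  0  0  0  0  0  0  0  0
 c  0  0  0  0  1  1  1  1  1
 c  0  0  0  0  1  1  2  2  2
 a  0  0  1  1  1  2  2  3  3
 b  0  1  1  2  2  2  2  3  3
 a  0  1  2  2  2  3  3  3  3
 c  0  1  2  2  3  3  4  4  4
 c  0  1  2  2  3  3  4  4  5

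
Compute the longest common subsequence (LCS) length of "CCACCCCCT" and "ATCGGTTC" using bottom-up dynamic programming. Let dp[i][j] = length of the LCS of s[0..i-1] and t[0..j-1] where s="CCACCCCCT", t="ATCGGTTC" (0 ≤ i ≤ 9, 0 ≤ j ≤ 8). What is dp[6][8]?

   ''  A  T  C  G  G  T  T  C
''  0  0  0  0  0  0  0  0  0
 C  0  0  0  1  1  1  1  1  1
 C  0  0  0  1  1  1  1  1  2
 A  0  1  1  1  1  1  1  1  2
 C  0  1  1  2  2  2  2  2  2
 C  0  1  1  2  2  2  2  2  3
 C  0  1  1  2  2  2  2  2  3
 C  0  1  1  2  2  2  2  2  3
 C  0  1  1  2  2  2  2  2  3
 T  0  1  2  2  2  2  3  3  3

3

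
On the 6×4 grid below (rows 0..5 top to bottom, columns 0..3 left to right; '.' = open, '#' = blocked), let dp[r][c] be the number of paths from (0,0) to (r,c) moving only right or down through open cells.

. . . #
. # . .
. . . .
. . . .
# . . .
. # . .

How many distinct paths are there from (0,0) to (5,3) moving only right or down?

19

r\c   0   1   2   3
  0   1   1   1   0
  1   1   0   1   1
  2   1   1   2   3
  3   1   2   4   7
  4   0   2   6  13
  5   0   0   6  19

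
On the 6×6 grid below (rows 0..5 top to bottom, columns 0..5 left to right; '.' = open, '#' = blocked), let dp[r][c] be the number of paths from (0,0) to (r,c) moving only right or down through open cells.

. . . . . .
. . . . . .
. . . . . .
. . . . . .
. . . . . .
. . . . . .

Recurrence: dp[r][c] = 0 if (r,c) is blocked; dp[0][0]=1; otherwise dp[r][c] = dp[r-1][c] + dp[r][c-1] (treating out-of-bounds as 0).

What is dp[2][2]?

6

r\c   0   1   2   3   4   5
  0   1   1   1   1   1   1
  1   1   2   3   4   5   6
  2   1   3   6  10  15  21
  3   1   4  10  20  35  56
  4   1   5  15  35  70 126
  5   1   6  21  56 126 252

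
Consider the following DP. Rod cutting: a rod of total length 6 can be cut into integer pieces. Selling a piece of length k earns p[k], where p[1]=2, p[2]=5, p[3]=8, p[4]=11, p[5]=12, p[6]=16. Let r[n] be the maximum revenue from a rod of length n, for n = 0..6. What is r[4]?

   n    0    1    2    3    4    5    6
r[n]    0    2    5    8   11   13   16

11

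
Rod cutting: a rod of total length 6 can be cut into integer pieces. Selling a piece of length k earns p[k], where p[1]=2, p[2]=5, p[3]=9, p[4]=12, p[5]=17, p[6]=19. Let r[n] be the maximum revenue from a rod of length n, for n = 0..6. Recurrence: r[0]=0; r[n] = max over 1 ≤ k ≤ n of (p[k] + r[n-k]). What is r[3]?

9

   n    0    1    2    3    4    5    6
r[n]    0    2    5    9   12   17   19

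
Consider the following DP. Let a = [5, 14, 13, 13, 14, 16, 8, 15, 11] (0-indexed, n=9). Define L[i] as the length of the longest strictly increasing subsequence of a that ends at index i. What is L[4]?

   i    0    1    2    3    4    5    6    7    8
a[i]    5   14   13   13   14   16    8   15   11
L[i]    1    2    2    2    3    4    2    4    3

3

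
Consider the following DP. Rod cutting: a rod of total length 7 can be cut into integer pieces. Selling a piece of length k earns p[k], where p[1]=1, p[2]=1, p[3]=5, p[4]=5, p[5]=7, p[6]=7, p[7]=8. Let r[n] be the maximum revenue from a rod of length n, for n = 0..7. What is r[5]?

7

   n    0    1    2    3    4    5    6    7
r[n]    0    1    2    5    6    7   10   11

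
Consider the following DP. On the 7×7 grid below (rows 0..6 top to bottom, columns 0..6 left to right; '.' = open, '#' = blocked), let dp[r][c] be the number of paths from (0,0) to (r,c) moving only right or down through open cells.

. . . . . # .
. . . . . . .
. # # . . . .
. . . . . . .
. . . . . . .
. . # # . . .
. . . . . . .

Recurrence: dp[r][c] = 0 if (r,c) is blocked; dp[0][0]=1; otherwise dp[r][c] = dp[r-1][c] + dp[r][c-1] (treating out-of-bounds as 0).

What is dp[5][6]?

169

r\c   0   1   2   3   4   5   6
  0   1   1   1   1   1   0   0
  1   1   2   3   4   5   5   5
  2   1   0   0   4   9  14  19
  3   1   1   1   5  14  28  47
  4   1   2   3   8  22  50  97
  5   1   3   0   0  22  72 169
  6   1   4   4   4  26  98 267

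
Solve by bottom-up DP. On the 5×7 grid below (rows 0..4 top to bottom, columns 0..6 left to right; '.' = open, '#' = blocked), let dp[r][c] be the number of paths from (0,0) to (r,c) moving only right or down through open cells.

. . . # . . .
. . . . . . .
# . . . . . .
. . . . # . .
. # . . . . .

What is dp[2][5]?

r\c   0   1   2   3   4   5   6
  0   1   1   1   0   0   0   0
  1   1   2   3   3   3   3   3
  2   0   2   5   8  11  14  17
  3   0   2   7  15   0  14  31
  4   0   0   7  22  22  36  67

14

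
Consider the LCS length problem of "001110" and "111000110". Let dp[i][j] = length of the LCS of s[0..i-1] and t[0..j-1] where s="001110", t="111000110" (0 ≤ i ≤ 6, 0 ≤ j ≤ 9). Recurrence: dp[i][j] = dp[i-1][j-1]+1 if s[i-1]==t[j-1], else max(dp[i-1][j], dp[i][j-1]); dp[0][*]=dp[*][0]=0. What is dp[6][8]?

4

   ''  1  1  1  0  0  0  1  1  0
''  0  0  0  0  0  0  0  0  0  0
 0  0  0  0  0  1  1  1  1  1  1
 0  0  0  0  0  1  2  2  2  2  2
 1  0  1  1  1  1  2  2  3  3  3
 1  0  1  2  2  2  2  2  3  4  4
 1  0  1  2  3  3  3  3  3  4  4
 0  0  1  2  3  4  4  4  4  4  5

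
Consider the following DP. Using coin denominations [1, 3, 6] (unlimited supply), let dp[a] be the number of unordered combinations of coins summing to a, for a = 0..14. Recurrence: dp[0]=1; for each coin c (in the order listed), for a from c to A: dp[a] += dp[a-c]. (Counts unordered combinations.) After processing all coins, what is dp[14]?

after  coin     0     1     2     3     4     5     6     7     8     9    10    11    12    13    14
          1     1     1     1     1     1     1     1     1     1     1     1     1     1     1     1
          3     1     1     1     2     2     2     3     3     3     4     4     4     5     5     5
          6     1     1     1     2     2     2     4     4     4     6     6     6     9     9     9

9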